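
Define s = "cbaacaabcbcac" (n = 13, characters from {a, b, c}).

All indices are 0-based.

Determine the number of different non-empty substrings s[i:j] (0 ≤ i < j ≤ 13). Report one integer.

rank→(start, suffix):
  0 → (5, 'aabcbcac')
  1 → (2, 'aacaabcbcac')
  2 → (6, 'abcbcac')
  3 → (11, 'ac')
  4 → (3, 'acaabcbcac')
  5 → (1, 'baacaabcbcac')
  6 → (9, 'bcac')
  7 → (7, 'bcbcac')
  8 → (12, 'c')
  9 → (4, 'caabcbcac')
  10 → (10, 'cac')
  11 → (0, 'cbaacaabcbcac')
  12 → (8, 'cbcac')

SA = [5, 2, 6, 11, 3, 1, 9, 7, 12, 4, 10, 0, 8]
i: (SA[i-1],SA[i]) lcp shared
  1: (5,2) 2 'aa'
  2: (2,6) 1 'a'
  3: (6,11) 1 'a'
  4: (11,3) 2 'ac'
  5: (3,1) 0 ''
  6: (1,9) 1 'b'
  7: (9,7) 2 'bc'
  8: (7,12) 0 ''
  9: (12,4) 1 'c'
  10: (4,10) 2 'ca'
  11: (10,0) 1 'c'
  12: (0,8) 2 'cb'

n(n+1)/2 = 13·14/2 = 91
Σ LCP = 0 + 2 + 1 + 1 + 2 + 0 + 1 + 2 + 0 + 1 + 2 + 1 + 2 = 15
distinct = 91 − 15 = 76

76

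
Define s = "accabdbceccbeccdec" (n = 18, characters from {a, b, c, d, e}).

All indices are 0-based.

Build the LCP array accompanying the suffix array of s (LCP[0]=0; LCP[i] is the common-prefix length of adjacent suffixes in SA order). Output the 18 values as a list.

rank→(start, suffix):
  0 → (3, 'abdbceccbeccdec')
  1 → (0, 'accabdbceccbeccdec')
  2 → (6, 'bceccbeccdec')
  3 → (4, 'bdbceccbeccdec')
  4 → (11, 'beccdec')
  5 → (17, 'c')
  6 → (2, 'cabdbceccbeccdec')
  7 → (10, 'cbeccdec')
  8 → (1, 'ccabdbceccbeccdec')
  9 → (9, 'ccbeccdec')
  10 → (13, 'ccdec')
  11 → (14, 'cdec')
  12 → (7, 'ceccbeccdec')
  13 → (5, 'dbceccbeccdec')
  14 → (15, 'dec')
  15 → (16, 'ec')
  16 → (8, 'eccbeccdec')
  17 → (12, 'eccdec')

SA = [3, 0, 6, 4, 11, 17, 2, 10, 1, 9, 13, 14, 7, 5, 15, 16, 8, 12]
[i] adj suffixes → lcp
  [1] 3/0 → 1 ('a')
  [2] 0/6 → 0 ('')
  [3] 6/4 → 1 ('b')
  [4] 4/11 → 1 ('b')
  [5] 11/17 → 0 ('')
  [6] 17/2 → 1 ('c')
  [7] 2/10 → 1 ('c')
  [8] 10/1 → 1 ('c')
  [9] 1/9 → 2 ('cc')
  [10] 9/13 → 2 ('cc')
  [11] 13/14 → 1 ('c')
  [12] 14/7 → 1 ('c')
  [13] 7/5 → 0 ('')
  [14] 5/15 → 1 ('d')
  [15] 15/16 → 0 ('')
  [16] 16/8 → 2 ('ec')
  [17] 8/12 → 3 ('ecc')

[0, 1, 0, 1, 1, 0, 1, 1, 1, 2, 2, 1, 1, 0, 1, 0, 2, 3]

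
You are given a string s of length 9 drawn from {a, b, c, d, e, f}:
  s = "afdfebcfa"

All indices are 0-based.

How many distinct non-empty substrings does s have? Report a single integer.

42

rank | idx | suffix
   0 |   8 | a
   1 |   0 | afdfebcfa
   2 |   5 | bcfa
   3 |   6 | cfa
   4 |   2 | dfebcfa
   5 |   4 | ebcfa
   6 |   7 | fa
   7 |   1 | fdfebcfa
   8 |   3 | febcfa

SA = [8, 0, 5, 6, 2, 4, 7, 1, 3]
i: (SA[i-1],SA[i]) lcp shared
  1: (8,0) 1 'a'
  2: (0,5) 0 ''
  3: (5,6) 0 ''
  4: (6,2) 0 ''
  5: (2,4) 0 ''
  6: (4,7) 0 ''
  7: (7,1) 1 'f'
  8: (1,3) 1 'f'

n(n+1)/2 = 9·10/2 = 45
Σ LCP = 0 + 1 + 0 + 0 + 0 + 0 + 0 + 1 + 1 = 3
distinct = 45 − 3 = 42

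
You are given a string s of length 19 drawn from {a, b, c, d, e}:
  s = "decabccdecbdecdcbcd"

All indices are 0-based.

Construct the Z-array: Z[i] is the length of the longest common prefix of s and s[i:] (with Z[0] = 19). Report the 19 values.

[19, 0, 0, 0, 0, 0, 0, 3, 0, 0, 0, 3, 0, 0, 1, 0, 0, 0, 1]

Z[0]=19
i=1: fresh scan; Z[1]=0
i=2: fresh scan; Z[2]=0
i=3: fresh scan; Z[3]=0
i=4: fresh scan; Z[4]=0
i=5: fresh scan; Z[5]=0
i=6: fresh scan; Z[6]=0
i=7: fresh scan; Z[7]=3 scan→box=[7,10)
i=8: min(r-i=2, Z[1]=0)=0; Z[8]=0
i=9: min(r-i=1, Z[2]=0)=0; Z[9]=0
i=10: fresh scan; Z[10]=0
i=11: fresh scan; Z[11]=3 scan→box=[11,14)
i=12: min(r-i=2, Z[1]=0)=0; Z[12]=0
i=13: min(r-i=1, Z[2]=0)=0; Z[13]=0
i=14: fresh scan; Z[14]=1 scan→box=[14,15)
i=15: fresh scan; Z[15]=0
i=16: fresh scan; Z[16]=0
i=17: fresh scan; Z[17]=0
i=18: fresh scan; Z[18]=1 scan→box=[18,19)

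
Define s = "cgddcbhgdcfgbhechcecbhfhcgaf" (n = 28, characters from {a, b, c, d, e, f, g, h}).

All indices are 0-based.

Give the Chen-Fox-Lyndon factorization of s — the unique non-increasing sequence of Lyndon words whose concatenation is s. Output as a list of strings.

["cgdd", "c", "bhgdcfg", "bhechcecbhfhcg", "af"]

emit factor 1: 'cgdd' (i=0, period=4)
emit factor 2: 'c' (i=4, period=1)
emit factor 3: 'bhgdcfg' (i=5, period=7)
emit factor 4: 'bhechcecbhfhcg' (i=12, period=14)
emit factor 5: 'af' (i=26, period=2)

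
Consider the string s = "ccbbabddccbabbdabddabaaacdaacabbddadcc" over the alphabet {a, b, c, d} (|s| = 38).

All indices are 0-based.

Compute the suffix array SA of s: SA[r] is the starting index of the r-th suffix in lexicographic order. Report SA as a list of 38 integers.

[21, 26, 22, 19, 11, 29, 15, 4, 27, 23, 34, 20, 10, 3, 2, 12, 30, 13, 16, 31, 5, 37, 28, 9, 1, 36, 8, 0, 24, 25, 18, 14, 33, 35, 7, 17, 32, 6]

sorted suffixes:
  #0 SA[0]=21  'aaacdaacabbddadcc'
  #1 SA[1]=26  'aacabbddadcc'
  #2 SA[2]=22  'aacdaacabbddadcc'
  #3 SA[3]=19  'abaaacdaacabbddadcc'
  #4 SA[4]=11  'abbdabddabaaacdaacabbddadcc'
  #5 SA[5]=29  'abbddadcc'
  #6 SA[6]=15  'abddabaaacdaacabbddadcc'
  #7 SA[7]=4  'abddccbabbdabddabaaacdaacabbddadcc'
  #8 SA[8]=27  'acabbddadcc'
  #9 SA[9]=23  'acdaacabbddadcc'
  #10 SA[10]=34  'adcc'
  #11 SA[11]=20  'baaacdaacabbddadcc'
  #12 SA[12]=10  'babbdabddabaaacdaacabbddadcc'
  #13 SA[13]=3  'babddccbabbdabddabaaacdaacabbddadcc'
  #14 SA[14]=2  'bbabddccbabbdabddabaaacdaacabbddadcc'
  #15 SA[15]=12  'bbdabddabaaacdaacabbddadcc'
  #16 SA[16]=30  'bbddadcc'
  #17 SA[17]=13  'bdabddabaaacdaacabbddadcc'
  #18 SA[18]=16  'bddabaaacdaacabbddadcc'
  #19 SA[19]=31  'bddadcc'
  #20 SA[20]=5  'bddccbabbdabddabaaacdaacabbddadcc'
  #21 SA[21]=37  'c'
  #22 SA[22]=28  'cabbddadcc'
  #23 SA[23]=9  'cbabbdabddabaaacdaacabbddadcc'
  #24 SA[24]=1  'cbbabddccbabbdabddabaaacdaacabbddadcc'
  #25 SA[25]=36  'cc'
  #26 SA[26]=8  'ccbabbdabddabaaacdaacabbddadcc'
  #27 SA[27]=0  'ccbbabddccbabbdabddabaaacdaacabbddadcc'
  #28 SA[28]=24  'cdaacabbddadcc'
  #29 SA[29]=25  'daacabbddadcc'
  #30 SA[30]=18  'dabaaacdaacabbddadcc'
  #31 SA[31]=14  'dabddabaaacdaacabbddadcc'
  #32 SA[32]=33  'dadcc'
  #33 SA[33]=35  'dcc'
  #34 SA[34]=7  'dccbabbdabddabaaacdaacabbddadcc'
  #35 SA[35]=17  'ddabaaacdaacabbddadcc'
  #36 SA[36]=32  'ddadcc'
  #37 SA[37]=6  'ddccbabbdabddabaaacdaacabbddadcc'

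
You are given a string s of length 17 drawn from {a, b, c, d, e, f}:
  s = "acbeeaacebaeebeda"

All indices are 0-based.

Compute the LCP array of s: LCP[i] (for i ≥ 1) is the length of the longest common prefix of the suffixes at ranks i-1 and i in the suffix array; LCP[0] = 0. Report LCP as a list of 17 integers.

[0, 1, 1, 2, 1, 0, 1, 2, 0, 1, 0, 0, 1, 2, 1, 1, 2]

sorted suffixes:
  #0 SA[0]=16  'a'
  #1 SA[1]=5  'aacebaeebeda'
  #2 SA[2]=0  'acbeeaacebaeebeda'
  #3 SA[3]=6  'acebaeebeda'
  #4 SA[4]=10  'aeebeda'
  #5 SA[5]=9  'baeebeda'
  #6 SA[6]=13  'beda'
  #7 SA[7]=2  'beeaacebaeebeda'
  #8 SA[8]=1  'cbeeaacebaeebeda'
  #9 SA[9]=7  'cebaeebeda'
  #10 SA[10]=15  'da'
  #11 SA[11]=4  'eaacebaeebeda'
  #12 SA[12]=8  'ebaeebeda'
  #13 SA[13]=12  'ebeda'
  #14 SA[14]=14  'eda'
  #15 SA[15]=3  'eeaacebaeebeda'
  #16 SA[16]=11  'eebeda'

SA = [16, 5, 0, 6, 10, 9, 13, 2, 1, 7, 15, 4, 8, 12, 14, 3, 11]
rank  pair      lcp
   1  s[16:],s[5:]  1  'a'
   2  s[5:],s[0:]  1  'a'
   3  s[0:],s[6:]  2  'ac'
   4  s[6:],s[10:]  1  'a'
   5  s[10:],s[9:]  0  ''
   6  s[9:],s[13:]  1  'b'
   7  s[13:],s[2:]  2  'be'
   8  s[2:],s[1:]  0  ''
   9  s[1:],s[7:]  1  'c'
  10  s[7:],s[15:]  0  ''
  11  s[15:],s[4:]  0  ''
  12  s[4:],s[8:]  1  'e'
  13  s[8:],s[12:]  2  'eb'
  14  s[12:],s[14:]  1  'e'
  15  s[14:],s[3:]  1  'e'
  16  s[3:],s[11:]  2  'ee'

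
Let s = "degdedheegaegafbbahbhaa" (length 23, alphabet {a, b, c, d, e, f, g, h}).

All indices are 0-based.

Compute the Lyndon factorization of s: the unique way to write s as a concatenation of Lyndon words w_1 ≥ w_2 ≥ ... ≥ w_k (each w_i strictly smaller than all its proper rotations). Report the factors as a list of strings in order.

emit factor 1: 'deg' (i=0, period=3)
emit factor 2: 'dedheeg' (i=3, period=7)
emit factor 3: 'aegafbbahbh' (i=10, period=11)
emit factor 4: 'a' (i=21, period=1)
emit factor 5: 'a' (i=22, period=1)

["deg", "dedheeg", "aegafbbahbh", "a", "a"]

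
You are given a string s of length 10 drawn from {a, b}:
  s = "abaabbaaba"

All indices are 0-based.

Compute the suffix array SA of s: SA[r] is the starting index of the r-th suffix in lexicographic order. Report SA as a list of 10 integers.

[9, 6, 2, 7, 0, 3, 8, 5, 1, 4]

sorted suffixes:
  #0 SA[0]=9  'a'
  #1 SA[1]=6  'aaba'
  #2 SA[2]=2  'aabbaaba'
  #3 SA[3]=7  'aba'
  #4 SA[4]=0  'abaabbaaba'
  #5 SA[5]=3  'abbaaba'
  #6 SA[6]=8  'ba'
  #7 SA[7]=5  'baaba'
  #8 SA[8]=1  'baabbaaba'
  #9 SA[9]=4  'bbaaba'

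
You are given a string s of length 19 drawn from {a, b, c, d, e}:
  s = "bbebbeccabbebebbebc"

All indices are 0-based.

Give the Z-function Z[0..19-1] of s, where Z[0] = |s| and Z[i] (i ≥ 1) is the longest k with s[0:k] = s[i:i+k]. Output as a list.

[19, 1, 0, 3, 1, 0, 0, 0, 0, 4, 1, 0, 1, 0, 4, 1, 0, 1, 0]

Z[0]=19
i=1: outside box; Z[1]=1 extend→box=[1,2)
i=2: outside box; Z[2]=0
i=3: outside box; Z[3]=3 extend→box=[3,6)
i=4: min(r-i=2, Z[1]=1)=1; Z[4]=1
i=5: min(r-i=1, Z[2]=0)=0; Z[5]=0
i=6: outside box; Z[6]=0
i=7: outside box; Z[7]=0
i=8: outside box; Z[8]=0
i=9: outside box; Z[9]=4 extend→box=[9,13)
i=10: min(r-i=3, Z[1]=1)=1; Z[10]=1
i=11: min(r-i=2, Z[2]=0)=0; Z[11]=0
i=12: min(r-i=1, Z[3]=3)=1; Z[12]=1
i=13: outside box; Z[13]=0
i=14: outside box; Z[14]=4 extend→box=[14,18)
i=15: min(r-i=3, Z[1]=1)=1; Z[15]=1
i=16: min(r-i=2, Z[2]=0)=0; Z[16]=0
i=17: min(r-i=1, Z[3]=3)=1; Z[17]=1
i=18: outside box; Z[18]=0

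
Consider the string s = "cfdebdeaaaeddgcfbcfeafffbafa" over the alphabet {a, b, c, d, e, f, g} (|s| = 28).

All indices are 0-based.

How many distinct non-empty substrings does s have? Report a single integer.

rank→(start, suffix):
  0 → (27, 'a')
  1 → (7, 'aaaeddgcfbcfeafffbafa')
  2 → (8, 'aaeddgcfbcfeafffbafa')
  3 → (9, 'aeddgcfbcfeafffbafa')
  4 → (25, 'afa')
  5 → (20, 'afffbafa')
  6 → (24, 'bafa')
  7 → (16, 'bcfeafffbafa')
  8 → (4, 'bdeaaaeddgcfbcfeafffbafa')
  9 → (14, 'cfbcfeafffbafa')
  10 → (0, 'cfdebdeaaaeddgcfbcfeafffbafa')
  11 → (17, 'cfeafffbafa')
  12 → (11, 'ddgcfbcfeafffbafa')
  13 → (5, 'deaaaeddgcfbcfeafffbafa')
  14 → (2, 'debdeaaaeddgcfbcfeafffbafa')
  15 → (12, 'dgcfbcfeafffbafa')
  16 → (6, 'eaaaeddgcfbcfeafffbafa')
  17 → (19, 'eafffbafa')
  18 → (3, 'ebdeaaaeddgcfbcfeafffbafa')
  19 → (10, 'eddgcfbcfeafffbafa')
  20 → (26, 'fa')
  21 → (23, 'fbafa')
  22 → (15, 'fbcfeafffbafa')
  23 → (1, 'fdebdeaaaeddgcfbcfeafffbafa')
  24 → (18, 'feafffbafa')
  25 → (22, 'ffbafa')
  26 → (21, 'fffbafa')
  27 → (13, 'gcfbcfeafffbafa')

SA = [27, 7, 8, 9, 25, 20, 24, 16, 4, 14, 0, 17, 11, 5, 2, 12, 6, 19, 3, 10, 26, 23, 15, 1, 18, 22, 21, 13]
i: (SA[i-1],SA[i]) lcp shared
  1: (27,7) 1 'a'
  2: (7,8) 2 'aa'
  3: (8,9) 1 'a'
  4: (9,25) 1 'a'
  5: (25,20) 2 'af'
  6: (20,24) 0 ''
  7: (24,16) 1 'b'
  8: (16,4) 1 'b'
  9: (4,14) 0 ''
  10: (14,0) 2 'cf'
  11: (0,17) 2 'cf'
  12: (17,11) 0 ''
  13: (11,5) 1 'd'
  14: (5,2) 2 'de'
  15: (2,12) 1 'd'
  16: (12,6) 0 ''
  17: (6,19) 2 'ea'
  18: (19,3) 1 'e'
  19: (3,10) 1 'e'
  20: (10,26) 0 ''
  21: (26,23) 1 'f'
  22: (23,15) 2 'fb'
  23: (15,1) 1 'f'
  24: (1,18) 1 'f'
  25: (18,22) 1 'f'
  26: (22,21) 2 'ff'
  27: (21,13) 0 ''

n(n+1)/2 = 28·29/2 = 406
Σ LCP = 0 + 1 + 2 + 1 + 1 + 2 + 0 + 1 + 1 + 0 + 2 + 2 + 0 + 1 + 2 + 1 + 0 + 2 + 1 + 1 + 0 + 1 + 2 + 1 + 1 + 1 + 2 + 0 = 29
distinct = 406 − 29 = 377

377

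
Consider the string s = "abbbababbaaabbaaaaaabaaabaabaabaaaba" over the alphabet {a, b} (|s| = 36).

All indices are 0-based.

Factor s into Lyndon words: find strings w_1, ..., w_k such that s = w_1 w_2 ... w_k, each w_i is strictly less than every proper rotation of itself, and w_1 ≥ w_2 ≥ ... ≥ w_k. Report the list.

["abbb", "ababb", "aaabb", "aaaaaabaaabaabaabaaab", "a"]

emit factor 1: 'abbb' (i=0, period=4)
emit factor 2: 'ababb' (i=4, period=5)
emit factor 3: 'aaabb' (i=9, period=5)
emit factor 4: 'aaaaaabaaabaabaabaaab' (i=14, period=21)
emit factor 5: 'a' (i=35, period=1)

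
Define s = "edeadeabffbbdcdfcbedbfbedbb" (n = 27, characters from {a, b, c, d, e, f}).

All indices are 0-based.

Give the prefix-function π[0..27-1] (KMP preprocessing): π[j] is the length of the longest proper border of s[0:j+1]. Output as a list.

π[0] = 0
j=1 s[j]='d': π[1]=0 (border '')
j=2 s[j]='e': π[2]=1 (border 'e')
j=3 s[j]='a': k: 1→0; π[3]=0 (border '')
j=4 s[j]='d': π[4]=0 (border '')
j=5 s[j]='e': π[5]=1 (border 'e')
j=6 s[j]='a': k: 1→0; π[6]=0 (border '')
j=7 s[j]='b': π[7]=0 (border '')
j=8 s[j]='f': π[8]=0 (border '')
j=9 s[j]='f': π[9]=0 (border '')
j=10 s[j]='b': π[10]=0 (border '')
j=11 s[j]='b': π[11]=0 (border '')
j=12 s[j]='d': π[12]=0 (border '')
j=13 s[j]='c': π[13]=0 (border '')
j=14 s[j]='d': π[14]=0 (border '')
j=15 s[j]='f': π[15]=0 (border '')
j=16 s[j]='c': π[16]=0 (border '')
j=17 s[j]='b': π[17]=0 (border '')
j=18 s[j]='e': π[18]=1 (border 'e')
j=19 s[j]='d': π[19]=2 (border 'ed')
j=20 s[j]='b': k: 2→0; π[20]=0 (border '')
j=21 s[j]='f': π[21]=0 (border '')
j=22 s[j]='b': π[22]=0 (border '')
j=23 s[j]='e': π[23]=1 (border 'e')
j=24 s[j]='d': π[24]=2 (border 'ed')
j=25 s[j]='b': k: 2→0; π[25]=0 (border '')
j=26 s[j]='b': π[26]=0 (border '')

[0, 0, 1, 0, 0, 1, 0, 0, 0, 0, 0, 0, 0, 0, 0, 0, 0, 0, 1, 2, 0, 0, 0, 1, 2, 0, 0]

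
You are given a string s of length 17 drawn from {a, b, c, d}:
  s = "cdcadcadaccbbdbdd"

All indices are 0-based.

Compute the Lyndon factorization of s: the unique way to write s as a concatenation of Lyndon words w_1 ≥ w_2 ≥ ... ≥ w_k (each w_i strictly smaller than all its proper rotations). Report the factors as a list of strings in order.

emit factor 1: 'cd' (i=0, period=2)
emit factor 2: 'c' (i=2, period=1)
emit factor 3: 'adc' (i=3, period=3)
emit factor 4: 'ad' (i=6, period=2)
emit factor 5: 'accbbdbdd' (i=8, period=9)

["cd", "c", "adc", "ad", "accbbdbdd"]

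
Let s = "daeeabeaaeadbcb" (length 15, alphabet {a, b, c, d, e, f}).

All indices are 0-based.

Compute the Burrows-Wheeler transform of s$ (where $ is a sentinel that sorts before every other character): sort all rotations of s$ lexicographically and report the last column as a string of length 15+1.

rank  rotation          last
    0  $daeeabeaaeadbcb  b
    1  aaeadbcb$daeeabe  e
    2  abeaaeadbcb$daee  e
    3  adbcb$daeeabeaae  e
    4  aeadbcb$daeeabea  a
    5  aeeabeaaeadbcb$d  d
    6  b$daeeabeaaeadbc  c
    7  bcb$daeeabeaaead  d
    8  beaaeadbcb$daeea  a
    9  cb$daeeabeaaeadb  b
   10  daeeabeaaeadbcb$  $
   11  dbcb$daeeabeaaea  a
   12  eaaeadbcb$daeeab  b
   13  eabeaaeadbcb$dae  e
   14  eadbcb$daeeabeaa  a
   15  eeabeaaeadbcb$da  a

beeeadcdab$abeaa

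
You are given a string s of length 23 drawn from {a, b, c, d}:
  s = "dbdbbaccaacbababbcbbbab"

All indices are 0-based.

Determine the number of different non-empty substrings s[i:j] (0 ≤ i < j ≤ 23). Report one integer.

rank→(start, suffix):
  0 → (8, 'aacbababbcbbbab')
  1 → (21, 'ab')
  2 → (12, 'ababbcbbbab')
  3 → (14, 'abbcbbbab')
  4 → (9, 'acbababbcbbbab')
  5 → (5, 'accaacbababbcbbbab')
  6 → (22, 'b')
  7 → (20, 'bab')
  8 → (11, 'bababbcbbbab')
  9 → (13, 'babbcbbbab')
  10 → (4, 'baccaacbababbcbbbab')
  11 → (19, 'bbab')
  12 → (3, 'bbaccaacbababbcbbbab')
  13 → (18, 'bbbab')
  14 → (15, 'bbcbbbab')
  15 → (16, 'bcbbbab')
  16 → (1, 'bdbbaccaacbababbcbbbab')
  17 → (7, 'caacbababbcbbbab')
  18 → (10, 'cbababbcbbbab')
  19 → (17, 'cbbbab')
  20 → (6, 'ccaacbababbcbbbab')
  21 → (2, 'dbbaccaacbababbcbbbab')
  22 → (0, 'dbdbbaccaacbababbcbbbab')

SA = [8, 21, 12, 14, 9, 5, 22, 20, 11, 13, 4, 19, 3, 18, 15, 16, 1, 7, 10, 17, 6, 2, 0]
[i] adj suffixes → lcp
  [1] 8/21 → 1 ('a')
  [2] 21/12 → 2 ('ab')
  [3] 12/14 → 2 ('ab')
  [4] 14/9 → 1 ('a')
  [5] 9/5 → 2 ('ac')
  [6] 5/22 → 0 ('')
  [7] 22/20 → 1 ('b')
  [8] 20/11 → 3 ('bab')
  [9] 11/13 → 3 ('bab')
  [10] 13/4 → 2 ('ba')
  [11] 4/19 → 1 ('b')
  [12] 19/3 → 3 ('bba')
  [13] 3/18 → 2 ('bb')
  [14] 18/15 → 2 ('bb')
  [15] 15/16 → 1 ('b')
  [16] 16/1 → 1 ('b')
  [17] 1/7 → 0 ('')
  [18] 7/10 → 1 ('c')
  [19] 10/17 → 2 ('cb')
  [20] 17/6 → 1 ('c')
  [21] 6/2 → 0 ('')
  [22] 2/0 → 2 ('db')

n(n+1)/2 = 23·24/2 = 276
Σ LCP = 0 + 1 + 2 + 2 + 1 + 2 + 0 + 1 + 3 + 3 + 2 + 1 + 3 + 2 + 2 + 1 + 1 + 0 + 1 + 2 + 1 + 0 + 2 = 33
distinct = 276 − 33 = 243

243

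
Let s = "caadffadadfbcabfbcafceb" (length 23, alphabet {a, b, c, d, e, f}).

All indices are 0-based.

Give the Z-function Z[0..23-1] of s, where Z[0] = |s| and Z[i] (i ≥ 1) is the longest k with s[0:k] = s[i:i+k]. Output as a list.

[23, 0, 0, 0, 0, 0, 0, 0, 0, 0, 0, 0, 2, 0, 0, 0, 0, 2, 0, 0, 1, 0, 0]

Z[0]=23
i=1: fresh scan; Z[1]=0
i=2: fresh scan; Z[2]=0
i=3: fresh scan; Z[3]=0
i=4: fresh scan; Z[4]=0
i=5: fresh scan; Z[5]=0
i=6: fresh scan; Z[6]=0
i=7: fresh scan; Z[7]=0
i=8: fresh scan; Z[8]=0
i=9: fresh scan; Z[9]=0
i=10: fresh scan; Z[10]=0
i=11: fresh scan; Z[11]=0
i=12: fresh scan; Z[12]=2 scan→box=[12,14)
i=13: min(r-i=1, Z[1]=0)=0; Z[13]=0
i=14: fresh scan; Z[14]=0
i=15: fresh scan; Z[15]=0
i=16: fresh scan; Z[16]=0
i=17: fresh scan; Z[17]=2 scan→box=[17,19)
i=18: min(r-i=1, Z[1]=0)=0; Z[18]=0
i=19: fresh scan; Z[19]=0
i=20: fresh scan; Z[20]=1 scan→box=[20,21)
i=21: fresh scan; Z[21]=0
i=22: fresh scan; Z[22]=0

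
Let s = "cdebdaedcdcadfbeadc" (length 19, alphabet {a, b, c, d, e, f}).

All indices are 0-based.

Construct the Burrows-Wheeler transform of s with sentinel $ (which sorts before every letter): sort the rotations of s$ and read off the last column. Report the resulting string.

rank  rotation              last
    0  $cdebdaedcdcadfbeadc  c
    1  adc$cdebdaedcdcadfbe  e
    2  adfbeadc$cdebdaedcdc  c
    3  aedcdcadfbeadc$cdebd  d
    4  bdaedcdcadfbeadc$cde  e
    5  beadc$cdebdaedcdcadf  f
    6  c$cdebdaedcdcadfbead  d
    7  cadfbeadc$cdebdaedcd  d
    8  cdcadfbeadc$cdebdaed  d
    9  cdebdaedcdcadfbeadc$  $
   10  daedcdcadfbeadc$cdeb  b
   11  dc$cdebdaedcdcadfbea  a
   12  dcadfbeadc$cdebdaedc  c
   13  dcdcadfbeadc$cdebdae  e
   14  debdaedcdcadfbeadc$c  c
   15  dfbeadc$cdebdaedcdca  a
   16  eadc$cdebdaedcdcadfb  b
   17  ebdaedcdcadfbeadc$cd  d
   18  edcdcadfbeadc$cdebda  a
   19  fbeadc$cdebdaedcdcad  d

cecdefddd$bacecabdad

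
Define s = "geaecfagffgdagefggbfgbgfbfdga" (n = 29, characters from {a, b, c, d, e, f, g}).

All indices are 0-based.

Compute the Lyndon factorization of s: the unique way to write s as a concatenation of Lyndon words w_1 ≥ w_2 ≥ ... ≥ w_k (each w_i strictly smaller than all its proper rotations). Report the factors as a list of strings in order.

emit factor 1: 'g' (i=0, period=1)
emit factor 2: 'e' (i=1, period=1)
emit factor 3: 'aecfagffgdagefggbfgbgfbfdg' (i=2, period=26)
emit factor 4: 'a' (i=28, period=1)

["g", "e", "aecfagffgdagefggbfgbgfbfdg", "a"]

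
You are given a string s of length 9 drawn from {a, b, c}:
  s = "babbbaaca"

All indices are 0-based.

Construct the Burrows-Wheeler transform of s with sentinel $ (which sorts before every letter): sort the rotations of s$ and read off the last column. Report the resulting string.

rank  rotation    last
    0  $babbbaaca  a
    1  a$babbbaac  c
    2  aaca$babbb  b
    3  abbbaaca$b  b
    4  aca$babbba  a
    5  baaca$babb  b
    6  babbbaaca$  $
    7  bbaaca$bab  b
    8  bbbaaca$ba  a
    9  ca$babbbaa  a

acbbab$baa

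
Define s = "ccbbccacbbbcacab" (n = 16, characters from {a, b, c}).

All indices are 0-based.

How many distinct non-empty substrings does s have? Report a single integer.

sorted suffixes:
  #0 SA[0]=14  'ab'
  #1 SA[1]=12  'acab'
  #2 SA[2]=6  'acbbbcacab'
  #3 SA[3]=15  'b'
  #4 SA[4]=8  'bbbcacab'
  #5 SA[5]=9  'bbcacab'
  #6 SA[6]=2  'bbccacbbbcacab'
  #7 SA[7]=10  'bcacab'
  #8 SA[8]=3  'bccacbbbcacab'
  #9 SA[9]=13  'cab'
  #10 SA[10]=11  'cacab'
  #11 SA[11]=5  'cacbbbcacab'
  #12 SA[12]=7  'cbbbcacab'
  #13 SA[13]=1  'cbbccacbbbcacab'
  #14 SA[14]=4  'ccacbbbcacab'
  #15 SA[15]=0  'ccbbccacbbbcacab'

SA = [14, 12, 6, 15, 8, 9, 2, 10, 3, 13, 11, 5, 7, 1, 4, 0]
i: (SA[i-1],SA[i]) lcp shared
  1: (14,12) 1 'a'
  2: (12,6) 2 'ac'
  3: (6,15) 0 ''
  4: (15,8) 1 'b'
  5: (8,9) 2 'bb'
  6: (9,2) 3 'bbc'
  7: (2,10) 1 'b'
  8: (10,3) 2 'bc'
  9: (3,13) 0 ''
  10: (13,11) 2 'ca'
  11: (11,5) 3 'cac'
  12: (5,7) 1 'c'
  13: (7,1) 3 'cbb'
  14: (1,4) 1 'c'
  15: (4,0) 2 'cc'

n(n+1)/2 = 16·17/2 = 136
Σ LCP = 0 + 1 + 2 + 0 + 1 + 2 + 3 + 1 + 2 + 0 + 2 + 3 + 1 + 3 + 1 + 2 = 24
distinct = 136 − 24 = 112

112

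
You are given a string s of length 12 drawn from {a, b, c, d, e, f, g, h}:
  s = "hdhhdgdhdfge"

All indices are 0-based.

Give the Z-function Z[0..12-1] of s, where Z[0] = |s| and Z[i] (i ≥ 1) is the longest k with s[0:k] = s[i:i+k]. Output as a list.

Z[0]=12
i=1: outside box; Z[1]=0
i=2: outside box; Z[2]=1 scan→box=[2,3)
i=3: outside box; Z[3]=2 scan→box=[3,5)
i=4: min(r-i=1, Z[1]=0)=0; Z[4]=0
i=5: outside box; Z[5]=0
i=6: outside box; Z[6]=0
i=7: outside box; Z[7]=2 scan→box=[7,9)
i=8: min(r-i=1, Z[1]=0)=0; Z[8]=0
i=9: outside box; Z[9]=0
i=10: outside box; Z[10]=0
i=11: outside box; Z[11]=0

[12, 0, 1, 2, 0, 0, 0, 2, 0, 0, 0, 0]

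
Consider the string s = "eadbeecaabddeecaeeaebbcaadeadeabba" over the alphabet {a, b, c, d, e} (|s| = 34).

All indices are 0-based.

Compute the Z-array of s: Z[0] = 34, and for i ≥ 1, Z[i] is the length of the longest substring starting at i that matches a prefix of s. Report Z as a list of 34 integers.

Z[0]=34
i=1: outside box; Z[1]=0
i=2: outside box; Z[2]=0
i=3: outside box; Z[3]=0
i=4: outside box; Z[4]=1 grow→box=[4,5)
i=5: outside box; Z[5]=1 grow→box=[5,6)
i=6: outside box; Z[6]=0
i=7: outside box; Z[7]=0
i=8: outside box; Z[8]=0
i=9: outside box; Z[9]=0
i=10: outside box; Z[10]=0
i=11: outside box; Z[11]=0
i=12: outside box; Z[12]=1 grow→box=[12,13)
i=13: outside box; Z[13]=1 grow→box=[13,14)
i=14: outside box; Z[14]=0
i=15: outside box; Z[15]=0
i=16: outside box; Z[16]=1 grow→box=[16,17)
i=17: outside box; Z[17]=2 grow→box=[17,19)
i=18: min(r-i=1, Z[1]=0)=0; Z[18]=0
i=19: outside box; Z[19]=1 grow→box=[19,20)
i=20: outside box; Z[20]=0
i=21: outside box; Z[21]=0
i=22: outside box; Z[22]=0
i=23: outside box; Z[23]=0
i=24: outside box; Z[24]=0
i=25: outside box; Z[25]=0
i=26: outside box; Z[26]=3 grow→box=[26,29)
i=27: min(r-i=2, Z[1]=0)=0; Z[27]=0
i=28: min(r-i=1, Z[2]=0)=0; Z[28]=0
i=29: outside box; Z[29]=2 grow→box=[29,31)
i=30: min(r-i=1, Z[1]=0)=0; Z[30]=0
i=31: outside box; Z[31]=0
i=32: outside box; Z[32]=0
i=33: outside box; Z[33]=0

[34, 0, 0, 0, 1, 1, 0, 0, 0, 0, 0, 0, 1, 1, 0, 0, 1, 2, 0, 1, 0, 0, 0, 0, 0, 0, 3, 0, 0, 2, 0, 0, 0, 0]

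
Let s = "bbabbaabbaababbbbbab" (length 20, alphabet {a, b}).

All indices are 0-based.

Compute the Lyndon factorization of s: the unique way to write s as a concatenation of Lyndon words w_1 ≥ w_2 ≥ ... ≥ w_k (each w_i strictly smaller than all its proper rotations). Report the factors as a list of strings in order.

emit factor 1: 'b' (i=0, period=1)
emit factor 2: 'b' (i=1, period=1)
emit factor 3: 'abb' (i=2, period=3)
emit factor 4: 'aabb' (i=5, period=4)
emit factor 5: 'aababbbbbab' (i=9, period=11)

["b", "b", "abb", "aabb", "aababbbbbab"]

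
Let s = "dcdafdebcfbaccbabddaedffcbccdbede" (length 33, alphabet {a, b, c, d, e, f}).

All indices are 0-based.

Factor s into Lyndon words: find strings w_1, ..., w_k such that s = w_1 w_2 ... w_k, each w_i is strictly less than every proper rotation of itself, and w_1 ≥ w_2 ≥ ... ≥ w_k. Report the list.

["d", "cd", "afdebcfb", "accb", "abddaedffcbccdbede"]

emit factor 1: 'd' (i=0, period=1)
emit factor 2: 'cd' (i=1, period=2)
emit factor 3: 'afdebcfb' (i=3, period=8)
emit factor 4: 'accb' (i=11, period=4)
emit factor 5: 'abddaedffcbccdbede' (i=15, period=18)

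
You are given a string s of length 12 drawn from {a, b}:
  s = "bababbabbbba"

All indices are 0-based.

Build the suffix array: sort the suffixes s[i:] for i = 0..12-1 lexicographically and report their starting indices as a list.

[11, 1, 3, 6, 10, 0, 2, 5, 9, 4, 8, 7]

rank | idx | suffix
   0 |  11 | a
   1 |   1 | ababbabbbba
   2 |   3 | abbabbbba
   3 |   6 | abbbba
   4 |  10 | ba
   5 |   0 | bababbabbbba
   6 |   2 | babbabbbba
   7 |   5 | babbbba
   8 |   9 | bba
   9 |   4 | bbabbbba
  10 |   8 | bbba
  11 |   7 | bbbba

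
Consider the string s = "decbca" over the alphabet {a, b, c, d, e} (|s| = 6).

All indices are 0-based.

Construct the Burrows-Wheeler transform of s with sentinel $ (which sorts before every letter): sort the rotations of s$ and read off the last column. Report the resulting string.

accbe$d

rank  rotation last
    0  $decbca  a
    1  a$decbc  c
    2  bca$dec  c
    3  ca$decb  b
    4  cbca$de  e
    5  decbca$  $
    6  ecbca$d  d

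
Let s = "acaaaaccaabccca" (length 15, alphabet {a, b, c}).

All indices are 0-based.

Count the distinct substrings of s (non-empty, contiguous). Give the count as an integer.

97

rank | idx | suffix
   0 |  14 | a
   1 |   2 | aaaaccaabccca
   2 |   3 | aaaccaabccca
   3 |   8 | aabccca
   4 |   4 | aaccaabccca
   5 |   9 | abccca
   6 |   0 | acaaaaccaabccca
   7 |   5 | accaabccca
   8 |  10 | bccca
   9 |  13 | ca
  10 |   1 | caaaaccaabccca
  11 |   7 | caabccca
  12 |  12 | cca
  13 |   6 | ccaabccca
  14 |  11 | ccca

SA = [14, 2, 3, 8, 4, 9, 0, 5, 10, 13, 1, 7, 12, 6, 11]
[i] adj suffixes → lcp
  [1] 14/2 → 1 ('a')
  [2] 2/3 → 3 ('aaa')
  [3] 3/8 → 2 ('aa')
  [4] 8/4 → 2 ('aa')
  [5] 4/9 → 1 ('a')
  [6] 9/0 → 1 ('a')
  [7] 0/5 → 2 ('ac')
  [8] 5/10 → 0 ('')
  [9] 10/13 → 0 ('')
  [10] 13/1 → 2 ('ca')
  [11] 1/7 → 3 ('caa')
  [12] 7/12 → 1 ('c')
  [13] 12/6 → 3 ('cca')
  [14] 6/11 → 2 ('cc')

n(n+1)/2 = 15·16/2 = 120
Σ LCP = 0 + 1 + 3 + 2 + 2 + 1 + 1 + 2 + 0 + 0 + 2 + 3 + 1 + 3 + 2 = 23
distinct = 120 − 23 = 97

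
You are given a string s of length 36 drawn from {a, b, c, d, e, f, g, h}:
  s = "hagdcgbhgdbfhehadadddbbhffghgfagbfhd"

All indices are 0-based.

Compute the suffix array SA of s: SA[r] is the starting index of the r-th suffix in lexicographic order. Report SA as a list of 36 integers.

[15, 17, 30, 1, 21, 32, 10, 22, 6, 4, 35, 16, 20, 9, 3, 19, 18, 13, 29, 24, 25, 33, 11, 31, 5, 8, 2, 28, 26, 14, 0, 34, 12, 23, 7, 27]

rank→(start, suffix):
  0 → (15, 'adadddbbhffghgfagbfhd')
  1 → (17, 'adddbbhffghgfagbfhd')
  2 → (30, 'agbfhd')
  3 → (1, 'agdcgbhgdbfhehadadddbbhffghgfagbfhd')
  4 → (21, 'bbhffghgfagbfhd')
  5 → (32, 'bfhd')
  6 → (10, 'bfhehadadddbbhffghgfagbfhd')
  7 → (22, 'bhffghgfagbfhd')
  8 → (6, 'bhgdbfhehadadddbbhffghgfagbfhd')
  9 → (4, 'cgbhgdbfhehadadddbbhffghgfagbfhd')
  10 → (35, 'd')
  11 → (16, 'dadddbbhffghgfagbfhd')
  12 → (20, 'dbbhffghgfagbfhd')
  13 → (9, 'dbfhehadadddbbhffghgfagbfhd')
  14 → (3, 'dcgbhgdbfhehadadddbbhffghgfagbfhd')
  15 → (19, 'ddbbhffghgfagbfhd')
  16 → (18, 'dddbbhffghgfagbfhd')
  17 → (13, 'ehadadddbbhffghgfagbfhd')
  18 → (29, 'fagbfhd')
  19 → (24, 'ffghgfagbfhd')
  20 → (25, 'fghgfagbfhd')
  21 → (33, 'fhd')
  22 → (11, 'fhehadadddbbhffghgfagbfhd')
  23 → (31, 'gbfhd')
  24 → (5, 'gbhgdbfhehadadddbbhffghgfagbfhd')
  25 → (8, 'gdbfhehadadddbbhffghgfagbfhd')
  26 → (2, 'gdcgbhgdbfhehadadddbbhffghgfagbfhd')
  27 → (28, 'gfagbfhd')
  28 → (26, 'ghgfagbfhd')
  29 → (14, 'hadadddbbhffghgfagbfhd')
  30 → (0, 'hagdcgbhgdbfhehadadddbbhffghgfagbfhd')
  31 → (34, 'hd')
  32 → (12, 'hehadadddbbhffghgfagbfhd')
  33 → (23, 'hffghgfagbfhd')
  34 → (7, 'hgdbfhehadadddbbhffghgfagbfhd')
  35 → (27, 'hgfagbfhd')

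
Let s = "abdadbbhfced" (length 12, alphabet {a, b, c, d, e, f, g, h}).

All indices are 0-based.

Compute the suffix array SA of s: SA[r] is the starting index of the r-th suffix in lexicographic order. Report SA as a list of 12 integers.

[0, 3, 5, 1, 6, 9, 11, 2, 4, 10, 8, 7]

rank→(start, suffix):
  0 → (0, 'abdadbbhfced')
  1 → (3, 'adbbhfced')
  2 → (5, 'bbhfced')
  3 → (1, 'bdadbbhfced')
  4 → (6, 'bhfced')
  5 → (9, 'ced')
  6 → (11, 'd')
  7 → (2, 'dadbbhfced')
  8 → (4, 'dbbhfced')
  9 → (10, 'ed')
  10 → (8, 'fced')
  11 → (7, 'hfced')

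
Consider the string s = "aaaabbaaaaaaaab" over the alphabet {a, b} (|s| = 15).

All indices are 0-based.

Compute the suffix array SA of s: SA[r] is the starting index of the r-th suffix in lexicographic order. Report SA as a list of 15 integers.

[6, 7, 8, 9, 10, 0, 11, 1, 12, 2, 13, 3, 14, 5, 4]

rank→(start, suffix):
  0 → (6, 'aaaaaaaab')
  1 → (7, 'aaaaaaab')
  2 → (8, 'aaaaaab')
  3 → (9, 'aaaaab')
  4 → (10, 'aaaab')
  5 → (0, 'aaaabbaaaaaaaab')
  6 → (11, 'aaab')
  7 → (1, 'aaabbaaaaaaaab')
  8 → (12, 'aab')
  9 → (2, 'aabbaaaaaaaab')
  10 → (13, 'ab')
  11 → (3, 'abbaaaaaaaab')
  12 → (14, 'b')
  13 → (5, 'baaaaaaaab')
  14 → (4, 'bbaaaaaaaab')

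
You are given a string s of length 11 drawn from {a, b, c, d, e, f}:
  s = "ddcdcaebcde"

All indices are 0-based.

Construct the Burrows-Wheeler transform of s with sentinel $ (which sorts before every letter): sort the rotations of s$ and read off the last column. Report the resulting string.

rank  rotation      last
    0  $ddcdcaebcde  e
    1  aebcde$ddcdc  c
    2  bcde$ddcdcae  e
    3  caebcde$ddcd  d
    4  cdcaebcde$dd  d
    5  cde$ddcdcaeb  b
    6  dcaebcde$ddc  c
    7  dcdcaebcde$d  d
    8  ddcdcaebcde$  $
    9  de$ddcdcaebc  c
   10  e$ddcdcaebcd  d
   11  ebcde$ddcdca  a

eceddbcd$cda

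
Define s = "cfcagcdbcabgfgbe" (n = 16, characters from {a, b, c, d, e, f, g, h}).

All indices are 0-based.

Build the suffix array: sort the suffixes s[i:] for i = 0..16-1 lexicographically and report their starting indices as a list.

rank | idx | suffix
   0 |   9 | abgfgbe
   1 |   3 | agcdbcabgfgbe
   2 |   7 | bcabgfgbe
   3 |  14 | be
   4 |  10 | bgfgbe
   5 |   8 | cabgfgbe
   6 |   2 | cagcdbcabgfgbe
   7 |   5 | cdbcabgfgbe
   8 |   0 | cfcagcdbcabgfgbe
   9 |   6 | dbcabgfgbe
  10 |  15 | e
  11 |   1 | fcagcdbcabgfgbe
  12 |  12 | fgbe
  13 |  13 | gbe
  14 |   4 | gcdbcabgfgbe
  15 |  11 | gfgbe

[9, 3, 7, 14, 10, 8, 2, 5, 0, 6, 15, 1, 12, 13, 4, 11]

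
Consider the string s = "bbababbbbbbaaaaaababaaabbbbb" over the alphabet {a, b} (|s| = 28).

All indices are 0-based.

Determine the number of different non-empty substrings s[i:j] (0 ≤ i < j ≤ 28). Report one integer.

323

sorted suffixes:
  #0 SA[0]=11  'aaaaaababaaabbbbb'
  #1 SA[1]=12  'aaaaababaaabbbbb'
  #2 SA[2]=13  'aaaababaaabbbbb'
  #3 SA[3]=14  'aaababaaabbbbb'
  #4 SA[4]=20  'aaabbbbb'
  #5 SA[5]=15  'aababaaabbbbb'
  #6 SA[6]=21  'aabbbbb'
  #7 SA[7]=18  'abaaabbbbb'
  #8 SA[8]=16  'ababaaabbbbb'
  #9 SA[9]=2  'ababbbbbbaaaaaababaaabbbbb'
  #10 SA[10]=22  'abbbbb'
  #11 SA[11]=4  'abbbbbbaaaaaababaaabbbbb'
  #12 SA[12]=27  'b'
  #13 SA[13]=10  'baaaaaababaaabbbbb'
  #14 SA[14]=19  'baaabbbbb'
  #15 SA[15]=17  'babaaabbbbb'
  #16 SA[16]=1  'bababbbbbbaaaaaababaaabbbbb'
  #17 SA[17]=3  'babbbbbbaaaaaababaaabbbbb'
  #18 SA[18]=26  'bb'
  #19 SA[19]=9  'bbaaaaaababaaabbbbb'
  #20 SA[20]=0  'bbababbbbbbaaaaaababaaabbbbb'
  #21 SA[21]=25  'bbb'
  #22 SA[22]=8  'bbbaaaaaababaaabbbbb'
  #23 SA[23]=24  'bbbb'
  #24 SA[24]=7  'bbbbaaaaaababaaabbbbb'
  #25 SA[25]=23  'bbbbb'
  #26 SA[26]=6  'bbbbbaaaaaababaaabbbbb'
  #27 SA[27]=5  'bbbbbbaaaaaababaaabbbbb'

SA = [11, 12, 13, 14, 20, 15, 21, 18, 16, 2, 22, 4, 27, 10, 19, 17, 1, 3, 26, 9, 0, 25, 8, 24, 7, 23, 6, 5]
rank  pair      lcp
   1  s[11:],s[12:]  5  'aaaaa'
   2  s[12:],s[13:]  4  'aaaa'
   3  s[13:],s[14:]  3  'aaa'
   4  s[14:],s[20:]  4  'aaab'
   5  s[20:],s[15:]  2  'aa'
   6  s[15:],s[21:]  3  'aab'
   7  s[21:],s[18:]  1  'a'
   8  s[18:],s[16:]  3  'aba'
   9  s[16:],s[2:]  4  'abab'
  10  s[2:],s[22:]  2  'ab'
  11  s[22:],s[4:]  6  'abbbbb'
  12  s[4:],s[27:]  0  ''
  13  s[27:],s[10:]  1  'b'
  14  s[10:],s[19:]  4  'baaa'
  15  s[19:],s[17:]  2  'ba'
  16  s[17:],s[1:]  4  'baba'
  17  s[1:],s[3:]  3  'bab'
  18  s[3:],s[26:]  1  'b'
  19  s[26:],s[9:]  2  'bb'
  20  s[9:],s[0:]  3  'bba'
  21  s[0:],s[25:]  2  'bb'
  22  s[25:],s[8:]  3  'bbb'
  23  s[8:],s[24:]  3  'bbb'
  24  s[24:],s[7:]  4  'bbbb'
  25  s[7:],s[23:]  4  'bbbb'
  26  s[23:],s[6:]  5  'bbbbb'
  27  s[6:],s[5:]  5  'bbbbb'

n(n+1)/2 = 28·29/2 = 406
Σ LCP = 0 + 5 + 4 + 3 + 4 + 2 + 3 + 1 + 3 + 4 + 2 + 6 + 0 + 1 + 4 + 2 + 4 + 3 + 1 + 2 + 3 + 2 + 3 + 3 + 4 + 4 + 5 + 5 = 83
distinct = 406 − 83 = 323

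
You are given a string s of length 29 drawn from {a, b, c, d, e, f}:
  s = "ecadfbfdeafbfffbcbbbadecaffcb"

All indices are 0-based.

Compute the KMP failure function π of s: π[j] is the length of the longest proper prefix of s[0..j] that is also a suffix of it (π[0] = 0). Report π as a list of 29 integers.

[0, 0, 0, 0, 0, 0, 0, 0, 1, 0, 0, 0, 0, 0, 0, 0, 0, 0, 0, 0, 0, 0, 1, 2, 3, 0, 0, 0, 0]

π[0] = 0
j=1 s[j]='c': π[1]=0 (border '')
j=2 s[j]='a': π[2]=0 (border '')
j=3 s[j]='d': π[3]=0 (border '')
j=4 s[j]='f': π[4]=0 (border '')
j=5 s[j]='b': π[5]=0 (border '')
j=6 s[j]='f': π[6]=0 (border '')
j=7 s[j]='d': π[7]=0 (border '')
j=8 s[j]='e': π[8]=1 (border 'e')
j=9 s[j]='a': k: 1→0; π[9]=0 (border '')
j=10 s[j]='f': π[10]=0 (border '')
j=11 s[j]='b': π[11]=0 (border '')
j=12 s[j]='f': π[12]=0 (border '')
j=13 s[j]='f': π[13]=0 (border '')
j=14 s[j]='f': π[14]=0 (border '')
j=15 s[j]='b': π[15]=0 (border '')
j=16 s[j]='c': π[16]=0 (border '')
j=17 s[j]='b': π[17]=0 (border '')
j=18 s[j]='b': π[18]=0 (border '')
j=19 s[j]='b': π[19]=0 (border '')
j=20 s[j]='a': π[20]=0 (border '')
j=21 s[j]='d': π[21]=0 (border '')
j=22 s[j]='e': π[22]=1 (border 'e')
j=23 s[j]='c': π[23]=2 (border 'ec')
j=24 s[j]='a': π[24]=3 (border 'eca')
j=25 s[j]='f': k: 3→0; π[25]=0 (border '')
j=26 s[j]='f': π[26]=0 (border '')
j=27 s[j]='c': π[27]=0 (border '')
j=28 s[j]='b': π[28]=0 (border '')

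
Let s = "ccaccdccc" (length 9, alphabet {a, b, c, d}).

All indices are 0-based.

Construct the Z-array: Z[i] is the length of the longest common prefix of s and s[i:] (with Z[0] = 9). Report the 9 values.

[9, 1, 0, 2, 1, 0, 2, 2, 1]

Z[0]=9
i=1: fresh scan; Z[1]=1 scan→box=[1,2)
i=2: fresh scan; Z[2]=0
i=3: fresh scan; Z[3]=2 scan→box=[3,5)
i=4: min(r-i=1, Z[1]=1)=1; Z[4]=1
i=5: fresh scan; Z[5]=0
i=6: fresh scan; Z[6]=2 scan→box=[6,8)
i=7: min(r-i=1, Z[1]=1)=1; Z[7]=2 scan→box=[7,9)
i=8: min(r-i=1, Z[1]=1)=1; Z[8]=1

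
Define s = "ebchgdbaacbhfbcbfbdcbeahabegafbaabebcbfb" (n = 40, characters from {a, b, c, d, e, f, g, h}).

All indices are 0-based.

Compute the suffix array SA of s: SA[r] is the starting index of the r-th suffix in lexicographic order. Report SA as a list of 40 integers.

sorted suffixes:
  #0 SA[0]=31  'aabebcbfb'
  #1 SA[1]=7  'aacbhfbcbfbdcbeahabegafbaabebcbfb'
  #2 SA[2]=32  'abebcbfb'
  #3 SA[3]=24  'abegafbaabebcbfb'
  #4 SA[4]=8  'acbhfbcbfbdcbeahabegafbaabebcbfb'
  #5 SA[5]=28  'afbaabebcbfb'
  #6 SA[6]=22  'ahabegafbaabebcbfb'
  #7 SA[7]=39  'b'
  #8 SA[8]=30  'baabebcbfb'
  #9 SA[9]=6  'baacbhfbcbfbdcbeahabegafbaabebcbfb'
  #10 SA[10]=35  'bcbfb'
  #11 SA[11]=13  'bcbfbdcbeahabegafbaabebcbfb'
  #12 SA[12]=1  'bchgdbaacbhfbcbfbdcbeahabegafbaabebcbfb'
  #13 SA[13]=17  'bdcbeahabegafbaabebcbfb'
  #14 SA[14]=20  'beahabegafbaabebcbfb'
  #15 SA[15]=33  'bebcbfb'
  #16 SA[16]=25  'begafbaabebcbfb'
  #17 SA[17]=37  'bfb'
  #18 SA[18]=15  'bfbdcbeahabegafbaabebcbfb'
  #19 SA[19]=10  'bhfbcbfbdcbeahabegafbaabebcbfb'
  #20 SA[20]=19  'cbeahabegafbaabebcbfb'
  #21 SA[21]=36  'cbfb'
  #22 SA[22]=14  'cbfbdcbeahabegafbaabebcbfb'
  #23 SA[23]=9  'cbhfbcbfbdcbeahabegafbaabebcbfb'
  #24 SA[24]=2  'chgdbaacbhfbcbfbdcbeahabegafbaabebcbfb'
  #25 SA[25]=5  'dbaacbhfbcbfbdcbeahabegafbaabebcbfb'
  #26 SA[26]=18  'dcbeahabegafbaabebcbfb'
  #27 SA[27]=21  'eahabegafbaabebcbfb'
  #28 SA[28]=34  'ebcbfb'
  #29 SA[29]=0  'ebchgdbaacbhfbcbfbdcbeahabegafbaabebcbfb'
  #30 SA[30]=26  'egafbaabebcbfb'
  #31 SA[31]=38  'fb'
  #32 SA[32]=29  'fbaabebcbfb'
  #33 SA[33]=12  'fbcbfbdcbeahabegafbaabebcbfb'
  #34 SA[34]=16  'fbdcbeahabegafbaabebcbfb'
  #35 SA[35]=27  'gafbaabebcbfb'
  #36 SA[36]=4  'gdbaacbhfbcbfbdcbeahabegafbaabebcbfb'
  #37 SA[37]=23  'habegafbaabebcbfb'
  #38 SA[38]=11  'hfbcbfbdcbeahabegafbaabebcbfb'
  #39 SA[39]=3  'hgdbaacbhfbcbfbdcbeahabegafbaabebcbfb'

[31, 7, 32, 24, 8, 28, 22, 39, 30, 6, 35, 13, 1, 17, 20, 33, 25, 37, 15, 10, 19, 36, 14, 9, 2, 5, 18, 21, 34, 0, 26, 38, 29, 12, 16, 27, 4, 23, 11, 3]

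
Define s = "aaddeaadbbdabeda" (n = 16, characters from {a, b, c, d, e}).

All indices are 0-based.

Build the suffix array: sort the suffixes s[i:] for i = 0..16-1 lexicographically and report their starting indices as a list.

rank | idx | suffix
   0 |  15 | a
   1 |   5 | aadbbdabeda
   2 |   0 | aaddeaadbbdabeda
   3 |  11 | abeda
   4 |   6 | adbbdabeda
   5 |   1 | addeaadbbdabeda
   6 |   8 | bbdabeda
   7 |   9 | bdabeda
   8 |  12 | beda
   9 |  14 | da
  10 |  10 | dabeda
  11 |   7 | dbbdabeda
  12 |   2 | ddeaadbbdabeda
  13 |   3 | deaadbbdabeda
  14 |   4 | eaadbbdabeda
  15 |  13 | eda

[15, 5, 0, 11, 6, 1, 8, 9, 12, 14, 10, 7, 2, 3, 4, 13]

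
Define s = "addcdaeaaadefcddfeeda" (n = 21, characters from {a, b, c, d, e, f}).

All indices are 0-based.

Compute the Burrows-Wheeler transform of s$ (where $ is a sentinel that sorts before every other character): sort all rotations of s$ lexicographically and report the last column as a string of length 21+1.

adea$addfecdacadaefded

rank  rotation                last
    0  $addcdaeaaadefcddfeeda  a
    1  a$addcdaeaaadefcddfeed  d
    2  aaadefcddfeeda$addcdae  e
    3  aadefcddfeeda$addcdaea  a
    4  addcdaeaaadefcddfeeda$  $
    5  adefcddfeeda$addcdaeaa  a
    6  aeaaadefcddfeeda$addcd  d
    7  cdaeaaadefcddfeeda$add  d
    8  cddfeeda$addcdaeaaadef  f
    9  da$addcdaeaaadefcddfee  e
   10  daeaaadefcddfeeda$addc  c
   11  dcdaeaaadefcddfeeda$ad  d
   12  ddcdaeaaadefcddfeeda$a  a
   13  ddfeeda$addcdaeaaadefc  c
   14  defcddfeeda$addcdaeaaa  a
   15  dfeeda$addcdaeaaadefcd  d
   16  eaaadefcddfeeda$addcda  a
   17  eda$addcdaeaaadefcddfe  e
   18  eeda$addcdaeaaadefcddf  f
   19  efcddfeeda$addcdaeaaad  d
   20  fcddfeeda$addcdaeaaade  e
   21  feeda$addcdaeaaadefcdd  d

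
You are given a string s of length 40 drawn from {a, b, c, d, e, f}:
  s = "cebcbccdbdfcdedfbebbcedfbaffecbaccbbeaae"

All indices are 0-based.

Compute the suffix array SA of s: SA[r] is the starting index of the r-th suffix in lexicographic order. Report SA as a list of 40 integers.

rank | idx | suffix
   0 |  37 | aae
   1 |  31 | accbbeaae
   2 |  38 | ae
   3 |  25 | affecbaccbbeaae
   4 |  30 | baccbbeaae
   5 |  24 | baffecbaccbbeaae
   6 |  18 | bbcedfbaffecbaccbbeaae
   7 |  34 | bbeaae
   8 |   2 | bcbccdbdfcdedfbebbcedfbaffecbaccbbeaae
   9 |   4 | bccdbdfcdedfbebbcedfbaffecbaccbbeaae
  10 |  19 | bcedfbaffecbaccbbeaae
  11 |   8 | bdfcdedfbebbcedfbaffecbaccbbeaae
  12 |  35 | beaae
  13 |  16 | bebbcedfbaffecbaccbbeaae
  14 |  29 | cbaccbbeaae
  15 |  33 | cbbeaae
  16 |   3 | cbccdbdfcdedfbebbcedfbaffecbaccbbeaae
  17 |  32 | ccbbeaae
  18 |   5 | ccdbdfcdedfbebbcedfbaffecbaccbbeaae
  19 |   6 | cdbdfcdedfbebbcedfbaffecbaccbbeaae
  20 |  11 | cdedfbebbcedfbaffecbaccbbeaae
  21 |   0 | cebcbccdbdfcdedfbebbcedfbaffecbaccbbeaae
  22 |  20 | cedfbaffecbaccbbeaae
  23 |   7 | dbdfcdedfbebbcedfbaffecbaccbbeaae
  24 |  12 | dedfbebbcedfbaffecbaccbbeaae
  25 |  22 | dfbaffecbaccbbeaae
  26 |  14 | dfbebbcedfbaffecbaccbbeaae
  27 |   9 | dfcdedfbebbcedfbaffecbaccbbeaae
  28 |  39 | e
  29 |  36 | eaae
  30 |  17 | ebbcedfbaffecbaccbbeaae
  31 |   1 | ebcbccdbdfcdedfbebbcedfbaffecbaccbbeaae
  32 |  28 | ecbaccbbeaae
  33 |  21 | edfbaffecbaccbbeaae
  34 |  13 | edfbebbcedfbaffecbaccbbeaae
  35 |  23 | fbaffecbaccbbeaae
  36 |  15 | fbebbcedfbaffecbaccbbeaae
  37 |  10 | fcdedfbebbcedfbaffecbaccbbeaae
  38 |  27 | fecbaccbbeaae
  39 |  26 | ffecbaccbbeaae

[37, 31, 38, 25, 30, 24, 18, 34, 2, 4, 19, 8, 35, 16, 29, 33, 3, 32, 5, 6, 11, 0, 20, 7, 12, 22, 14, 9, 39, 36, 17, 1, 28, 21, 13, 23, 15, 10, 27, 26]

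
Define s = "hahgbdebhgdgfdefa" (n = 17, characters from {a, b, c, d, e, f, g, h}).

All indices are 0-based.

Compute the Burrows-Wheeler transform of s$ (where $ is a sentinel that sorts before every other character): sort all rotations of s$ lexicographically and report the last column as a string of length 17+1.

afhgebfgddeghhd$ab

rank  rotation            last
    0  $hahgbdebhgdgfdefa  a
    1  a$hahgbdebhgdgfdef  f
    2  ahgbdebhgdgfdefa$h  h
    3  bdebhgdgfdefa$hahg  g
    4  bhgdgfdefa$hahgbde  e
    5  debhgdgfdefa$hahgb  b
    6  defa$hahgbdebhgdgf  f
    7  dgfdefa$hahgbdebhg  g
    8  ebhgdgfdefa$hahgbd  d
    9  efa$hahgbdebhgdgfd  d
   10  fa$hahgbdebhgdgfde  e
   11  fdefa$hahgbdebhgdg  g
   12  gbdebhgdgfdefa$hah  h
   13  gdgfdefa$hahgbdebh  h
   14  gfdefa$hahgbdebhgd  d
   15  hahgbdebhgdgfdefa$  $
   16  hgbdebhgdgfdefa$ha  a
   17  hgdgfdefa$hahgbdeb  b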